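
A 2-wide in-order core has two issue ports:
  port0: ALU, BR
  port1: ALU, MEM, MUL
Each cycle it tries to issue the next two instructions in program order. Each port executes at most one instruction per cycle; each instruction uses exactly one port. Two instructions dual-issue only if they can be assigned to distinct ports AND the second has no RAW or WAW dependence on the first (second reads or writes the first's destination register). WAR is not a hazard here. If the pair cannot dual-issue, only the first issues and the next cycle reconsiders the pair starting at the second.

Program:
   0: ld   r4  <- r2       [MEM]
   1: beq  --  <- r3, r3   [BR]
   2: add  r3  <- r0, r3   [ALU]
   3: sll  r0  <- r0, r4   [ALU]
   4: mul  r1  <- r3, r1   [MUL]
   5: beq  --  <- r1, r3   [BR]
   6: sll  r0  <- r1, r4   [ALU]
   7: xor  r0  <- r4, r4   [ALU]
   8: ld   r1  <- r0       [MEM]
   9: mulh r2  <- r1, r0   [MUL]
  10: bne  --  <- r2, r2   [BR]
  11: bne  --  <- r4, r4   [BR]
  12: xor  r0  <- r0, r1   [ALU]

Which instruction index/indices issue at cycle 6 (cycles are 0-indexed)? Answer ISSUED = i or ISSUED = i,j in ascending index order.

[0] i0,i1  ld/beq  -- pair
[1] i2,i3  add/sll  -- pair
[2] i4  mul  -- RAW r1
[3] i5,i6  beq/sll  -- pair
[4] i7  xor  -- RAW r0
[5] i8  ld  -- no-port MEM/MUL
[6] i9  mulh  -- RAW r2
[7] i10  bne  -- no-port BR/BR
[8] i11,i12  bne/xor  -- pair

ISSUED = 9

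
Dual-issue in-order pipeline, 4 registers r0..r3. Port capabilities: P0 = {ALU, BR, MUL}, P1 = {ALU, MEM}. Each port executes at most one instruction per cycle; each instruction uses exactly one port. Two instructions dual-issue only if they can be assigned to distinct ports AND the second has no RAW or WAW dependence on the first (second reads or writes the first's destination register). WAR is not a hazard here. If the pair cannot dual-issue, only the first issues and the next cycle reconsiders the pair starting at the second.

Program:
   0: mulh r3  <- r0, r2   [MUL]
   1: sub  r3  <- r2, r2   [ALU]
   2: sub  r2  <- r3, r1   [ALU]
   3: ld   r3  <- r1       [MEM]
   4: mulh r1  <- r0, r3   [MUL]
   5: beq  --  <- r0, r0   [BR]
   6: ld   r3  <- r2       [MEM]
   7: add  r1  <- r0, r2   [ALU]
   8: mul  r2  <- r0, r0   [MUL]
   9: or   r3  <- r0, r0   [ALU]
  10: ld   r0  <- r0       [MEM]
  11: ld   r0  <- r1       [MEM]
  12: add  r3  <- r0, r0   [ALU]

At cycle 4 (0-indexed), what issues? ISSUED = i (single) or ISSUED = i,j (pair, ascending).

c0: i0 mulh.MUL  WAW r3
c1: i1 sub.ALU  RAW r3
c2: i2&i3 sub.ALU;ld.MEM  2-wide
c3: i4 mulh.MUL  no-port MUL/BR
c4: i5&i6 beq.BR;ld.MEM  2-wide
c5: i7&i8 add.ALU;mul.MUL  2-wide
c6: i9&i10 or.ALU;ld.MEM  2-wide
c7: i11 ld.MEM  RAW r0
c8: i12 add.ALU  tail

ISSUED = 5,6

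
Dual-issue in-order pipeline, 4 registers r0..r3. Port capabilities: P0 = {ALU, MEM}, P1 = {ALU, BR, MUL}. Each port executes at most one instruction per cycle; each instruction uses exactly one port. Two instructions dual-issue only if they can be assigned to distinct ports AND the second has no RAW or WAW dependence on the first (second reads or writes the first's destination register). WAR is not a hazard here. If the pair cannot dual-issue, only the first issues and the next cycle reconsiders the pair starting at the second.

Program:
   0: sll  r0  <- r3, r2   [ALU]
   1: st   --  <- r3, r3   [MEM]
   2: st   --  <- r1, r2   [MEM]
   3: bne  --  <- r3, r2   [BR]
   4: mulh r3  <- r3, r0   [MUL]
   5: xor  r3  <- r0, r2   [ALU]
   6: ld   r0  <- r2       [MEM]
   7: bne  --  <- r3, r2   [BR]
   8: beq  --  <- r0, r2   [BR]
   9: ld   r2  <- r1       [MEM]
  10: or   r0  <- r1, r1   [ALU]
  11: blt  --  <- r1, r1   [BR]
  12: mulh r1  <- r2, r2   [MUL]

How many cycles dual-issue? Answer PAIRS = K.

PAIRS = 5

c0: i0+i1 sll.ALU/st.MEM  dual
c1: i2+i3 st.MEM/bne.BR  dual
c2: i4 mulh.MUL  WAW r3
c3: i5+i6 xor.ALU/ld.MEM  dual
c4: i7 bne.BR  no-port BR/BR
c5: i8+i9 beq.BR/ld.MEM  dual
c6: i10+i11 or.ALU/blt.BR  dual
c7: i12 mulh.MUL  tail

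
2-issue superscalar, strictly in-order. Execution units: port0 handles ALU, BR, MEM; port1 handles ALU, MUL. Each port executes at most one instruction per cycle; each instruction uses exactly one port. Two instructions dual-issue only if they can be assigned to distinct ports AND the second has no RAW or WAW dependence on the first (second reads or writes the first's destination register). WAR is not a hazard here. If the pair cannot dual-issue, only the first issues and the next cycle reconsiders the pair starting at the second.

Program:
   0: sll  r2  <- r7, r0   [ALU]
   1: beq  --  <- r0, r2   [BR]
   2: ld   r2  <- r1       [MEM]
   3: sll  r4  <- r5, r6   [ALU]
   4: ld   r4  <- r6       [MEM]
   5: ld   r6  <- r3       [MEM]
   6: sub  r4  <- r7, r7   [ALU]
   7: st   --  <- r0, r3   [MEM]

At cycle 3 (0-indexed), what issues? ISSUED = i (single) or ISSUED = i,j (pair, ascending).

[0] i0  sll.ALU  -- RAW r2
[1] i1  beq.BR  -- no-port BR/MEM
[2] i2+i3  ld.MEM sll.ALU  -- dual
[3] i4  ld.MEM  -- no-port MEM/MEM
[4] i5+i6  ld.MEM sub.ALU  -- dual
[5] i7  st.MEM  -- tail

ISSUED = 4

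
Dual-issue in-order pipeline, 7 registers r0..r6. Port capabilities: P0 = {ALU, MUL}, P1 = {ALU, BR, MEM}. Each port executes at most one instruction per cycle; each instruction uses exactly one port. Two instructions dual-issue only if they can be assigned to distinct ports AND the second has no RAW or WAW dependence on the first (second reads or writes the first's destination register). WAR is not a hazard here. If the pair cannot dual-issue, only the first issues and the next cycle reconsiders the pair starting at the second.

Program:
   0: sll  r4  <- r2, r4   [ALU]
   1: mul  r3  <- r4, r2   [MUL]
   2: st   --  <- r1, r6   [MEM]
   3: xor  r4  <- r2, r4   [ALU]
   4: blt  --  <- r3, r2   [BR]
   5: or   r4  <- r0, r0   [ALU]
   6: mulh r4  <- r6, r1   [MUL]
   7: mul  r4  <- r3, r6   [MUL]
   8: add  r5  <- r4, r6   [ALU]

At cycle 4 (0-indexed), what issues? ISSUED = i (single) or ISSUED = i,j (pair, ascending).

ISSUED = 6

[0] i0  sll  -- RAW r4
[1] i1/i2  mul+st  -- dual
[2] i3/i4  xor+blt  -- dual
[3] i5  or  -- WAW r4
[4] i6  mulh  -- no-port MUL/MUL
[5] i7  mul  -- RAW r4
[6] i8  add  -- tail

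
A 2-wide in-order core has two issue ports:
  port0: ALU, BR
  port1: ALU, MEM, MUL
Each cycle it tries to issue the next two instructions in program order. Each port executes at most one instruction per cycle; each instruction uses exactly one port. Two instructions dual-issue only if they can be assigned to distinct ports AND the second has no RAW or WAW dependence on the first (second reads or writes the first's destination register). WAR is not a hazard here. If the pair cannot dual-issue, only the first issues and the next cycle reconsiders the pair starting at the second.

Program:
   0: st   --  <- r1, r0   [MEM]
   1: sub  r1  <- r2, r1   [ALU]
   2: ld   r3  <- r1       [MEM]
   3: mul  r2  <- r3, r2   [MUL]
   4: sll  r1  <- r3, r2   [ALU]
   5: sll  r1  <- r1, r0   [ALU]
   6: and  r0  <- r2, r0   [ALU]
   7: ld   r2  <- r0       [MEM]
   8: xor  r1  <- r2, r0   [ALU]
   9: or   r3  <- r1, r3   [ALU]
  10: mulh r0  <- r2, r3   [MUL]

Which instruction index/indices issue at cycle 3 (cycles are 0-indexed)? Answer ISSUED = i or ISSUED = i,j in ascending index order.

ISSUED = 4

c0: i0&i1 st;sub  dual
c1: i2 ld  no-port MEM/MUL
c2: i3 mul  RAW r2
c3: i4 sll  RAW+WAW r1
c4: i5&i6 sll;and  dual
c5: i7 ld  RAW r2
c6: i8 xor  RAW r1
c7: i9 or  RAW r3
c8: i10 mulh  tail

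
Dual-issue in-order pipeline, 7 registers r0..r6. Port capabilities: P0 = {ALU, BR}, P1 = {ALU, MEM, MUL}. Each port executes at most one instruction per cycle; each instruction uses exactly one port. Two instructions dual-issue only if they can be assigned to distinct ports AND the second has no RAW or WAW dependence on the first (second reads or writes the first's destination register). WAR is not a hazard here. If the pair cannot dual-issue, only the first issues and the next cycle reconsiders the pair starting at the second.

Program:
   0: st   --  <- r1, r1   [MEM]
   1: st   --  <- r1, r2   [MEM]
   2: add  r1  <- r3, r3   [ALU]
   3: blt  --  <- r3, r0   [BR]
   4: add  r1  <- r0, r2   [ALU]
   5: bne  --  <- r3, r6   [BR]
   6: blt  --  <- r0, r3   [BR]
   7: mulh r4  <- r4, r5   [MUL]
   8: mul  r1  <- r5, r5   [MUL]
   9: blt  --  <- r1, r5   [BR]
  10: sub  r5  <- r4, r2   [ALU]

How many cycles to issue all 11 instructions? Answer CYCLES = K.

[0] i0  st.MEM  -- no-port MEM/MEM
[1] i1,i2  st.MEM add.ALU  -- pair
[2] i3,i4  blt.BR add.ALU  -- pair
[3] i5  bne.BR  -- no-port BR/BR
[4] i6,i7  blt.BR mulh.MUL  -- pair
[5] i8  mul.MUL  -- RAW r1
[6] i9,i10  blt.BR sub.ALU  -- pair

CYCLES = 7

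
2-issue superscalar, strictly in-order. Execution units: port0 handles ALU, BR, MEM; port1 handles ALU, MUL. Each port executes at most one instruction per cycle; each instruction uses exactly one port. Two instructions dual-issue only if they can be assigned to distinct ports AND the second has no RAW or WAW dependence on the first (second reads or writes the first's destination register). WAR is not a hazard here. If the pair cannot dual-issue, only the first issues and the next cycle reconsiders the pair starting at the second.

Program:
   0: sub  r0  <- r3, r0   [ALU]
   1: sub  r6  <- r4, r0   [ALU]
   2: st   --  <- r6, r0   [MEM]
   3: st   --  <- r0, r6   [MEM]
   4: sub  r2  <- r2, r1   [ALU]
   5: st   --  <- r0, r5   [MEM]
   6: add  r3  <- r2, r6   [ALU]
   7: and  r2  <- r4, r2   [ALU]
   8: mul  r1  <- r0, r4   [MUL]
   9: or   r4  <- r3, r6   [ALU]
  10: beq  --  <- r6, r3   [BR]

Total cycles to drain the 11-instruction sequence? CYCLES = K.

CYCLES = 7

t=0 i0:sub ; RAW r0
t=1 i1:sub ; RAW r6
t=2 i2:st ; no-port MEM/MEM
t=3 i3+i4:st+sub ; dual
t=4 i5+i6:st+add ; dual
t=5 i7+i8:and+mul ; dual
t=6 i9+i10:or+beq ; dual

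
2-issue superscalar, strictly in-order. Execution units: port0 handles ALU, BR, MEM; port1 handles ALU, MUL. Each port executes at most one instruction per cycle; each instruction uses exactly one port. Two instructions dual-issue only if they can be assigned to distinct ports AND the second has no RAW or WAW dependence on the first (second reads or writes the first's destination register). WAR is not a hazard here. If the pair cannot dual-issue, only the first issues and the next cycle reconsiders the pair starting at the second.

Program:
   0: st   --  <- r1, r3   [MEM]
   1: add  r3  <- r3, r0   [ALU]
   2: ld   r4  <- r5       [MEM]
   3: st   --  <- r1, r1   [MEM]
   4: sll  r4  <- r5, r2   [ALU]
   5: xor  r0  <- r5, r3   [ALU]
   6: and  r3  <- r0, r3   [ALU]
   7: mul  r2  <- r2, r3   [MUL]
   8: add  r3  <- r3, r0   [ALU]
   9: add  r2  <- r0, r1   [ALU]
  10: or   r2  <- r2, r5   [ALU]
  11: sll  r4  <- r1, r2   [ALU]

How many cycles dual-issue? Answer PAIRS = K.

#0 head=0: st add i0,i1 pair
#1 head=2: ld i2 no-port MEM/MEM
#2 head=3: st sll i3,i4 pair
#3 head=5: xor i5 RAW r0
#4 head=6: and i6 RAW r3
#5 head=7: mul add i7,i8 pair
#6 head=9: add i9 RAW+WAW r2
#7 head=10: or i10 RAW r2
#8 head=11: sll i11 tail

PAIRS = 3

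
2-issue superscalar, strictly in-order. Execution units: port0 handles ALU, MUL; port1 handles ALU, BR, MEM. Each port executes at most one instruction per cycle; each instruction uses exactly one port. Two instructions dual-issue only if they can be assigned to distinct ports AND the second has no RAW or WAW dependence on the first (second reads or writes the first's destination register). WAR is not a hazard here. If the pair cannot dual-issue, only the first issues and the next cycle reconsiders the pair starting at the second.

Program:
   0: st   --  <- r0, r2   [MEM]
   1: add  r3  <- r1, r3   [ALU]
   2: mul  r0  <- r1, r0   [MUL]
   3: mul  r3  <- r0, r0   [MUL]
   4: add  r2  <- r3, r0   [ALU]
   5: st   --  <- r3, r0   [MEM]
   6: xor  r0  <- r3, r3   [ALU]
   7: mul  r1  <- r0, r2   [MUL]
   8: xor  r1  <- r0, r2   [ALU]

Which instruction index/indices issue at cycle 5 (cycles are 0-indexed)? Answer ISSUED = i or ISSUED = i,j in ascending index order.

ISSUED = 7

  cy0 -> i0&i1 (st.MEM/add.ALU) pair
  cy1 -> i2 (mul.MUL) no-port MUL/MUL
  cy2 -> i3 (mul.MUL) RAW r3
  cy3 -> i4&i5 (add.ALU/st.MEM) pair
  cy4 -> i6 (xor.ALU) RAW r0
  cy5 -> i7 (mul.MUL) WAW r1
  cy6 -> i8 (xor.ALU) tail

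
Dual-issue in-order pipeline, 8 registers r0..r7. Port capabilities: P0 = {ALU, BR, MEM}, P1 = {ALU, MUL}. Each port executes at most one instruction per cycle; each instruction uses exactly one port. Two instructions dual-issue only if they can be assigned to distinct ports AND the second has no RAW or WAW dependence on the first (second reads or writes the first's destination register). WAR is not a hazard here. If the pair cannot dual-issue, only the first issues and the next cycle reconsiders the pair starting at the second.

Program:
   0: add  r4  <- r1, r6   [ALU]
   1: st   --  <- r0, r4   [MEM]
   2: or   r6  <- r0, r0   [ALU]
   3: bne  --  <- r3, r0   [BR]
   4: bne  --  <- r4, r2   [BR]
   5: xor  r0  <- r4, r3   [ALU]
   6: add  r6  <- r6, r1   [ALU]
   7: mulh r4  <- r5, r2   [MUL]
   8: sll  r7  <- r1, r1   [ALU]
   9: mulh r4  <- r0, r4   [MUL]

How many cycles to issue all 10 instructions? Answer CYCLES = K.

#0 head=0: add.ALU i0 RAW r4
#1 head=1: st.MEM or.ALU i1/i2 pair
#2 head=3: bne.BR i3 no-port BR/BR
#3 head=4: bne.BR xor.ALU i4/i5 pair
#4 head=6: add.ALU mulh.MUL i6/i7 pair
#5 head=8: sll.ALU mulh.MUL i8/i9 pair

CYCLES = 6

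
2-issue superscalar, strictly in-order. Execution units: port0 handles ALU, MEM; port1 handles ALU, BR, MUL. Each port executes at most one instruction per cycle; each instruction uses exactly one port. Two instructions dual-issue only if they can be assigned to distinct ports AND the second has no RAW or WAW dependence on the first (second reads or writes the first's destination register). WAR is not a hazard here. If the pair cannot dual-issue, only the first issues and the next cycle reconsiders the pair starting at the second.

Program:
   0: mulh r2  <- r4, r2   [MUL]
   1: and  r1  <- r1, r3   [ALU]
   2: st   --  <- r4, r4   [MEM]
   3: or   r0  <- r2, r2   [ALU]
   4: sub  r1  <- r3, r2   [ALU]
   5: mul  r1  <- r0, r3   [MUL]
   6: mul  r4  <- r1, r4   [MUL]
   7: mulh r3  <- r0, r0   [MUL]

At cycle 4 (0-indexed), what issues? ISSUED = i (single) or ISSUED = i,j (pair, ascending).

t=0 i0,i1:mulh/and ; 2-wide
t=1 i2,i3:st/or ; 2-wide
t=2 i4:sub ; WAW r1
t=3 i5:mul ; no-port MUL/MUL
t=4 i6:mul ; no-port MUL/MUL
t=5 i7:mulh ; tail

ISSUED = 6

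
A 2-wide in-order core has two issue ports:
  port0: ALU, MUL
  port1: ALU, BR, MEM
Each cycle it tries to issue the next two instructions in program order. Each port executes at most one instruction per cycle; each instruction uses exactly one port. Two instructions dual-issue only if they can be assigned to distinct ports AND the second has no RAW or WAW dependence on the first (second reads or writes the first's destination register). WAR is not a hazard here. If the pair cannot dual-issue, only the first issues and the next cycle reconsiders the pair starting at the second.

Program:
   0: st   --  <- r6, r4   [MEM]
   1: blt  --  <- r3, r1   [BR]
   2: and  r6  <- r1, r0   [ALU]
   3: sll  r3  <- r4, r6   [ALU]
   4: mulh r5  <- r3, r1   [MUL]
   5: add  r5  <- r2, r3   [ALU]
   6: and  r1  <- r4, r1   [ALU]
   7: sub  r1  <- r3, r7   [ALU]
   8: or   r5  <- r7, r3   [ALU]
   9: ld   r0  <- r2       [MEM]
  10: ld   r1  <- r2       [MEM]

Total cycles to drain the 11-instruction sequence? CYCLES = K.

CYCLES = 8

c0: i0 st  no-port MEM/BR
c1: i1+i2 blt and  pair
c2: i3 sll  RAW r3
c3: i4 mulh  WAW r5
c4: i5+i6 add and  pair
c5: i7+i8 sub or  pair
c6: i9 ld  no-port MEM/MEM
c7: i10 ld  tail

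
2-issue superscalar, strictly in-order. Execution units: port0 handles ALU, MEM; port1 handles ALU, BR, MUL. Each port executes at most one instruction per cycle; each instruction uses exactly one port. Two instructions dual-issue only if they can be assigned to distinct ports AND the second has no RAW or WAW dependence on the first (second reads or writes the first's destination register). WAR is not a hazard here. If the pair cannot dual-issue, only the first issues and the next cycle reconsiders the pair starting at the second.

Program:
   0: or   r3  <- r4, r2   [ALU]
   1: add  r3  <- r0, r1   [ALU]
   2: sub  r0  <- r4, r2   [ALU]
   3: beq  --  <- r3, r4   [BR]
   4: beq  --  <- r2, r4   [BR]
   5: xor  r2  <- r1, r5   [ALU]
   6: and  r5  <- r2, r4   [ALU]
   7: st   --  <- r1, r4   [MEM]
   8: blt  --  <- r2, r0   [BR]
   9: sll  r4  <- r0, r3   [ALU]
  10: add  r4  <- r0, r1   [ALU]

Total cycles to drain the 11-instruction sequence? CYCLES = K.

CYCLES = 7

[0] i0  or.ALU  -- WAW r3
[1] i1&i2  add.ALU;sub.ALU  -- pair
[2] i3  beq.BR  -- no-port BR/BR
[3] i4&i5  beq.BR;xor.ALU  -- pair
[4] i6&i7  and.ALU;st.MEM  -- pair
[5] i8&i9  blt.BR;sll.ALU  -- pair
[6] i10  add.ALU  -- tail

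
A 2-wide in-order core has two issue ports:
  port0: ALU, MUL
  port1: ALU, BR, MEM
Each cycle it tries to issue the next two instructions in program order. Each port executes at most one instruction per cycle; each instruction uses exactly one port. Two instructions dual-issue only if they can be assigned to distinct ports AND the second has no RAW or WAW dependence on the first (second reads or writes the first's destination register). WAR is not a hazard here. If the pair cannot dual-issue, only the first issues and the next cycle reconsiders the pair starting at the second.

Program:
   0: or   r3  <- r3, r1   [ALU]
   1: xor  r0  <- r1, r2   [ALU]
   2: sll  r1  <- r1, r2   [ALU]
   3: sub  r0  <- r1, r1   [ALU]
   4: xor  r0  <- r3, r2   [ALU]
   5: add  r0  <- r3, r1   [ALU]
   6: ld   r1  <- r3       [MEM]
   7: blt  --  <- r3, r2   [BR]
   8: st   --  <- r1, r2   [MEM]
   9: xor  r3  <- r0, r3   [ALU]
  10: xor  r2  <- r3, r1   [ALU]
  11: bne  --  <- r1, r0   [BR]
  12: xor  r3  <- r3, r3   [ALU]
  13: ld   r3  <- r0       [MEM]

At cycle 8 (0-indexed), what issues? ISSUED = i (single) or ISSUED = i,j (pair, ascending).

ISSUED = 12

  cy0 -> i0&i1 (or.ALU;xor.ALU) pair
  cy1 -> i2 (sll.ALU) RAW r1
  cy2 -> i3 (sub.ALU) WAW r0
  cy3 -> i4 (xor.ALU) WAW r0
  cy4 -> i5&i6 (add.ALU;ld.MEM) pair
  cy5 -> i7 (blt.BR) no-port BR/MEM
  cy6 -> i8&i9 (st.MEM;xor.ALU) pair
  cy7 -> i10&i11 (xor.ALU;bne.BR) pair
  cy8 -> i12 (xor.ALU) WAW r3
  cy9 -> i13 (ld.MEM) tail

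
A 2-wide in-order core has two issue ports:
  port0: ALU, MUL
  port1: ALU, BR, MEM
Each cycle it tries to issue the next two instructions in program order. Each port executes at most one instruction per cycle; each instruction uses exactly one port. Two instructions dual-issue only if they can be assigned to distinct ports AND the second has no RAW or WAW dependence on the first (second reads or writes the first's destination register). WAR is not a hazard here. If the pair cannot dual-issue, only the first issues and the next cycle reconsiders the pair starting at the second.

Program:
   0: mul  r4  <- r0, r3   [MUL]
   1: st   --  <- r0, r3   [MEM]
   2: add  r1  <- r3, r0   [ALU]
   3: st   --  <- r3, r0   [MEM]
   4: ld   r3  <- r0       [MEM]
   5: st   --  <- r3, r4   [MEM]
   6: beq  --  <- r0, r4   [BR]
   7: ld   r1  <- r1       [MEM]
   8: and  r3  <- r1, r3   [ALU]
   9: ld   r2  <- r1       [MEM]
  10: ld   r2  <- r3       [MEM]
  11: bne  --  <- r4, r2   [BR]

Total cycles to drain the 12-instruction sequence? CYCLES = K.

  cy0 -> i0/i1 (mul+st) dual
  cy1 -> i2/i3 (add+st) dual
  cy2 -> i4 (ld) no-port MEM/MEM
  cy3 -> i5 (st) no-port MEM/BR
  cy4 -> i6 (beq) no-port BR/MEM
  cy5 -> i7 (ld) RAW r1
  cy6 -> i8/i9 (and+ld) dual
  cy7 -> i10 (ld) no-port MEM/BR
  cy8 -> i11 (bne) tail

CYCLES = 9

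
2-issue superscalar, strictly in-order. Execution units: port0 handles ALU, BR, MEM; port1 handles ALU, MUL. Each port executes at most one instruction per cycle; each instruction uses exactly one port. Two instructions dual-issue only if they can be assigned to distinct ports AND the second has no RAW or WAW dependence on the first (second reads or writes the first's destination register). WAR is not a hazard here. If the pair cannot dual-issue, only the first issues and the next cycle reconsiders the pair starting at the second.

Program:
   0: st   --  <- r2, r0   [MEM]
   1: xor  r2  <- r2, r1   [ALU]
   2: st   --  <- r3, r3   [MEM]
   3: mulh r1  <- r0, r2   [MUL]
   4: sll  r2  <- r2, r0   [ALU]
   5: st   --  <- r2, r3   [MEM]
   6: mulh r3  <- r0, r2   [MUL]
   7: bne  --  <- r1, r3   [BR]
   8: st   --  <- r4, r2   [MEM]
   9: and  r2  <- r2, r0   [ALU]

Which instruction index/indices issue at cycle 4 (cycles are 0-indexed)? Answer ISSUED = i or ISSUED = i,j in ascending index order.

ISSUED = 7

c0: i0,i1 st.MEM;xor.ALU  2-wide
c1: i2,i3 st.MEM;mulh.MUL  2-wide
c2: i4 sll.ALU  RAW r2
c3: i5,i6 st.MEM;mulh.MUL  2-wide
c4: i7 bne.BR  no-port BR/MEM
c5: i8,i9 st.MEM;and.ALU  2-wide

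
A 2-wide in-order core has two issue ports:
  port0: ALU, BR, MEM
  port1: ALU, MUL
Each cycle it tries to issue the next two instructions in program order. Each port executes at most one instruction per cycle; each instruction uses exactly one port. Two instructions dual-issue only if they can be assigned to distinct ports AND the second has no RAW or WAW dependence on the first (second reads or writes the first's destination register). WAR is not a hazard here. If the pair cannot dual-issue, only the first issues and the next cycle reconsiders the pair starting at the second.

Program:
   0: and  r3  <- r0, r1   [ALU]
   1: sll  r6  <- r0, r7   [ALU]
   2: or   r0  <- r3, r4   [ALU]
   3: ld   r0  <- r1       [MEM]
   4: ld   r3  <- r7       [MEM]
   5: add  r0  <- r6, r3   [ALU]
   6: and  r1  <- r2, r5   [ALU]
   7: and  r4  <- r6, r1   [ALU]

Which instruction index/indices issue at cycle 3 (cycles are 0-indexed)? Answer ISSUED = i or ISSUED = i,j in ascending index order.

c0: i0,i1 and/sll  2-wide
c1: i2 or  WAW r0
c2: i3 ld  no-port MEM/MEM
c3: i4 ld  RAW r3
c4: i5,i6 add/and  2-wide
c5: i7 and  tail

ISSUED = 4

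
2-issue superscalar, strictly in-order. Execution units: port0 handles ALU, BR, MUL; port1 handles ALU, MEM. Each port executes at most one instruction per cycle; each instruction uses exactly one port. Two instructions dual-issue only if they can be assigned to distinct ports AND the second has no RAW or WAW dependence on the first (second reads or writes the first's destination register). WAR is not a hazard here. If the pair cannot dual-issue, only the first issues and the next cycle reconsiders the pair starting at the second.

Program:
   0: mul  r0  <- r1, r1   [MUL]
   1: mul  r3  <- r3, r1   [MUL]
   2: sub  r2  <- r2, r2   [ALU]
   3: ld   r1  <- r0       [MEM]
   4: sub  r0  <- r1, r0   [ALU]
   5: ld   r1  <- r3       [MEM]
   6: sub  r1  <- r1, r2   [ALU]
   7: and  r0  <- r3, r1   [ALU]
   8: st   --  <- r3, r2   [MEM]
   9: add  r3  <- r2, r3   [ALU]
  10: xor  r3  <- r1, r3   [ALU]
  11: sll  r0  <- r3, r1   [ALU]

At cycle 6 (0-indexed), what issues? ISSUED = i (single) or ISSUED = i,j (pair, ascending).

ISSUED = 9

t=0 i0:mul ; no-port MUL/MUL
t=1 i1+i2:mul;sub ; dual
t=2 i3:ld ; RAW r1
t=3 i4+i5:sub;ld ; dual
t=4 i6:sub ; RAW r1
t=5 i7+i8:and;st ; dual
t=6 i9:add ; RAW+WAW r3
t=7 i10:xor ; RAW r3
t=8 i11:sll ; tail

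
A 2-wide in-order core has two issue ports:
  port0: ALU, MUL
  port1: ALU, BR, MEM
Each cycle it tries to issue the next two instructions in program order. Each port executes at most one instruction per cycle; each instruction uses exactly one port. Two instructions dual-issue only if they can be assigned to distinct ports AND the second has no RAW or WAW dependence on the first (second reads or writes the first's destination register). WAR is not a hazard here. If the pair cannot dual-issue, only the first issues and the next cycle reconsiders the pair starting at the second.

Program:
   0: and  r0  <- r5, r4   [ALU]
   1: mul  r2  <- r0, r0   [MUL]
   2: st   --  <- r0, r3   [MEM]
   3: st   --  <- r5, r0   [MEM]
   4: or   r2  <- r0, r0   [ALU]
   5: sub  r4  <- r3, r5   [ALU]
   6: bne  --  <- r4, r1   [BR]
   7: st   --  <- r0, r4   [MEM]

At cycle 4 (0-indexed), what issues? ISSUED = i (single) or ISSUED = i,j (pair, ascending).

#0 head=0: and i0 RAW r0
#1 head=1: mul/st i1&i2 pair
#2 head=3: st/or i3&i4 pair
#3 head=5: sub i5 RAW r4
#4 head=6: bne i6 no-port BR/MEM
#5 head=7: st i7 tail

ISSUED = 6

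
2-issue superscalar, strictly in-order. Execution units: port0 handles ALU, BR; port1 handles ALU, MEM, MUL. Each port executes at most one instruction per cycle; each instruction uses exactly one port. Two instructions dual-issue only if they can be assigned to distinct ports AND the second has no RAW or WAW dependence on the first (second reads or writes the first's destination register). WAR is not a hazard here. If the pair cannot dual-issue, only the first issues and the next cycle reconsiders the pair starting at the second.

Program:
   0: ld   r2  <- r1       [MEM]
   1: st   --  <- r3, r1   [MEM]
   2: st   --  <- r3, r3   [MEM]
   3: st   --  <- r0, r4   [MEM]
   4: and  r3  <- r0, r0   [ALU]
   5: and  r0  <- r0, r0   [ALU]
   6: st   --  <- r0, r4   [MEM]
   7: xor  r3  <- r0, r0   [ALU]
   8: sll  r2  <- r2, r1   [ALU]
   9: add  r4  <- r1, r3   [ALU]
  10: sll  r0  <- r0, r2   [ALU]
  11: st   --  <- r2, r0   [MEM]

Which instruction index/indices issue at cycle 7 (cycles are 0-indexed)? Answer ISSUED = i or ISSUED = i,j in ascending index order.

  cy0 -> i0 (ld.MEM) no-port MEM/MEM
  cy1 -> i1 (st.MEM) no-port MEM/MEM
  cy2 -> i2 (st.MEM) no-port MEM/MEM
  cy3 -> i3+i4 (st.MEM;and.ALU) dual
  cy4 -> i5 (and.ALU) RAW r0
  cy5 -> i6+i7 (st.MEM;xor.ALU) dual
  cy6 -> i8+i9 (sll.ALU;add.ALU) dual
  cy7 -> i10 (sll.ALU) RAW r0
  cy8 -> i11 (st.MEM) tail

ISSUED = 10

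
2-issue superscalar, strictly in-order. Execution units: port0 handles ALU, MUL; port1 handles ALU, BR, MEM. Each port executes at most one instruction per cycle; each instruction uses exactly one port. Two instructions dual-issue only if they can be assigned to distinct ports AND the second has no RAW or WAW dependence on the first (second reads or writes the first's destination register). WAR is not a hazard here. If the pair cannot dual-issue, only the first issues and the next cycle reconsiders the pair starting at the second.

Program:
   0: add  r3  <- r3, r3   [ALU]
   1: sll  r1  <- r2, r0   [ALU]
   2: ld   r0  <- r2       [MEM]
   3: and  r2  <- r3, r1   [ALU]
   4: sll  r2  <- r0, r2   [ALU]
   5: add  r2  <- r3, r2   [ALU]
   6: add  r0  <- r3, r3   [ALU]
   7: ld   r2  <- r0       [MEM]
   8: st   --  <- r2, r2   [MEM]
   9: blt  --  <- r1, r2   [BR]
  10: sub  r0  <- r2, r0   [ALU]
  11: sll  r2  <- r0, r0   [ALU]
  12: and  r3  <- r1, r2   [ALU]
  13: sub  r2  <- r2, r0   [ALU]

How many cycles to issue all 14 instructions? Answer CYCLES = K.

c0: i0,i1 add.ALU+sll.ALU  pair
c1: i2,i3 ld.MEM+and.ALU  pair
c2: i4 sll.ALU  RAW+WAW r2
c3: i5,i6 add.ALU+add.ALU  pair
c4: i7 ld.MEM  no-port MEM/MEM
c5: i8 st.MEM  no-port MEM/BR
c6: i9,i10 blt.BR+sub.ALU  pair
c7: i11 sll.ALU  RAW r2
c8: i12,i13 and.ALU+sub.ALU  pair

CYCLES = 9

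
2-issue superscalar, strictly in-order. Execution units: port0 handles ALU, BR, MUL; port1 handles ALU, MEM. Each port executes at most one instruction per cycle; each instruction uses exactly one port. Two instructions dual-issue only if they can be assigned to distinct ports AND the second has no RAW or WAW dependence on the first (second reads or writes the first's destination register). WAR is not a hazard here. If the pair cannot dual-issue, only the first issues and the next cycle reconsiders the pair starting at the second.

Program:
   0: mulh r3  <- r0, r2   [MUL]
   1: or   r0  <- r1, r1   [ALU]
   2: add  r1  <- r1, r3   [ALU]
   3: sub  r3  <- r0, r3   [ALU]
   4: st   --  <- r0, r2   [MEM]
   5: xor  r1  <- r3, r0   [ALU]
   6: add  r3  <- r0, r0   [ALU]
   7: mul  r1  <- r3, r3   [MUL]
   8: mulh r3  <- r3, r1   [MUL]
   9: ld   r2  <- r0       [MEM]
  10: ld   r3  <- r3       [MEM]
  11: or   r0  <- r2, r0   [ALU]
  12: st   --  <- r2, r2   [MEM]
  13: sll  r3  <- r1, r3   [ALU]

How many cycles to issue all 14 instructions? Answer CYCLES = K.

CYCLES = 8

#0 head=0: mulh;or i0&i1 pair
#1 head=2: add;sub i2&i3 pair
#2 head=4: st;xor i4&i5 pair
#3 head=6: add i6 RAW r3
#4 head=7: mul i7 no-port MUL/MUL
#5 head=8: mulh;ld i8&i9 pair
#6 head=10: ld;or i10&i11 pair
#7 head=12: st;sll i12&i13 pair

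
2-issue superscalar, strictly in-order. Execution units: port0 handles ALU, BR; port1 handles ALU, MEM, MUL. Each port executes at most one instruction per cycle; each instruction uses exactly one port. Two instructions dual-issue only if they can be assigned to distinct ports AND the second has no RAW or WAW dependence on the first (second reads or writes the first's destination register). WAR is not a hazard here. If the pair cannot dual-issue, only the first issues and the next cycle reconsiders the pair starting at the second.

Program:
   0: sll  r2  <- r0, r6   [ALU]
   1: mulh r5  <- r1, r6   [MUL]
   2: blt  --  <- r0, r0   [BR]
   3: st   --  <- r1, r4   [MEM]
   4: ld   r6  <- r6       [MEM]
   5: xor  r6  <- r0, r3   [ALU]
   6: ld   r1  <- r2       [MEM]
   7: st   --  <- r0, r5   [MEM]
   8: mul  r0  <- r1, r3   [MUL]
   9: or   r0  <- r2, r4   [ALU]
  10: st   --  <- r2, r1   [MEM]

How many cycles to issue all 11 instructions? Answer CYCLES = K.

0. sll mulh @i0/i1  | pair
1. blt st @i2/i3  | pair
2. ld @i4  | WAW r6
3. xor ld @i5/i6  | pair
4. st @i7  | no-port MEM/MUL
5. mul @i8  | WAW r0
6. or st @i9/i10  | pair

CYCLES = 7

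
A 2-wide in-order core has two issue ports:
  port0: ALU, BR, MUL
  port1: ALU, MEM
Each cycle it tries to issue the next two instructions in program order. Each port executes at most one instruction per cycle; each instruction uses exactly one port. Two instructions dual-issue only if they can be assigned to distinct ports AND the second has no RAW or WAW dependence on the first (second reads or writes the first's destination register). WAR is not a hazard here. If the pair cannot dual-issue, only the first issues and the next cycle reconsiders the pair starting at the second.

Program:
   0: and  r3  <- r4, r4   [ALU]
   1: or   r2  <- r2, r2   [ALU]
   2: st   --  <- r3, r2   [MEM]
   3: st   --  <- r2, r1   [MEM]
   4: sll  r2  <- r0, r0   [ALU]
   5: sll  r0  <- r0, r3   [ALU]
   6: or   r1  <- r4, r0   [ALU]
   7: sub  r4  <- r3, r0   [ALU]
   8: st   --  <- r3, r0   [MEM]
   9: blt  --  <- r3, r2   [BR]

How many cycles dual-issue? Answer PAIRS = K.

0. and.ALU or.ALU @i0&i1  | dual
1. st.MEM @i2  | no-port MEM/MEM
2. st.MEM sll.ALU @i3&i4  | dual
3. sll.ALU @i5  | RAW r0
4. or.ALU sub.ALU @i6&i7  | dual
5. st.MEM blt.BR @i8&i9  | dual

PAIRS = 4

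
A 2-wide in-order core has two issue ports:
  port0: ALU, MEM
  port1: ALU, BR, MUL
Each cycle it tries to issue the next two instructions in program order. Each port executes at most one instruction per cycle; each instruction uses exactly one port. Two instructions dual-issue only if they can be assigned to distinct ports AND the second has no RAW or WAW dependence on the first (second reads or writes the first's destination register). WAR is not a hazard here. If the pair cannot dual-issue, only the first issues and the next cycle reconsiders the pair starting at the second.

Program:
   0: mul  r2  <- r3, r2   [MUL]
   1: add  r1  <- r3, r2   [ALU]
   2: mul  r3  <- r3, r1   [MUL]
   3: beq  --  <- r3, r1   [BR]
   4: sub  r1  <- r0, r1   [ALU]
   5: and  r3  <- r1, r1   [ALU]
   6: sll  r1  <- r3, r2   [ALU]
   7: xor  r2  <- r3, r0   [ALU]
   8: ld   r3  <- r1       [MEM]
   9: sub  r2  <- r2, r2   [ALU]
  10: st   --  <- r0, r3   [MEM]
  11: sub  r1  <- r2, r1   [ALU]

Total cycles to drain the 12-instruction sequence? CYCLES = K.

0. mul.MUL @i0  | RAW r2
1. add.ALU @i1  | RAW r1
2. mul.MUL @i2  | no-port MUL/BR
3. beq.BR+sub.ALU @i3,i4  | pair
4. and.ALU @i5  | RAW r3
5. sll.ALU+xor.ALU @i6,i7  | pair
6. ld.MEM+sub.ALU @i8,i9  | pair
7. st.MEM+sub.ALU @i10,i11  | pair

CYCLES = 8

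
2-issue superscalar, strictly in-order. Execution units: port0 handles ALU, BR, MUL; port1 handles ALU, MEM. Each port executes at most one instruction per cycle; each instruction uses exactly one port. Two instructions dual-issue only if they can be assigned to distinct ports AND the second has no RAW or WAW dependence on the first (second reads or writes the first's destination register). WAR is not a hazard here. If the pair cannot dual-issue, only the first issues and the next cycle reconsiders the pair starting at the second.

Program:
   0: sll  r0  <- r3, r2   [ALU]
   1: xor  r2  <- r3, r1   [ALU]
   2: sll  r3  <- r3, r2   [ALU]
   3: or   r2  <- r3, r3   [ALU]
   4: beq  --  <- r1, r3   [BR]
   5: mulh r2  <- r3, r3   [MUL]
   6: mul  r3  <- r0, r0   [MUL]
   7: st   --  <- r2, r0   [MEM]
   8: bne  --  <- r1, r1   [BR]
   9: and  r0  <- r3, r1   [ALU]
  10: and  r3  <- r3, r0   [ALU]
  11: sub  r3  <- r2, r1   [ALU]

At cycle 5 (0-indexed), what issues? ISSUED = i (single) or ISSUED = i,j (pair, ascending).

ISSUED = 8,9

  cy0 -> i0+i1 (sll.ALU+xor.ALU) dual
  cy1 -> i2 (sll.ALU) RAW r3
  cy2 -> i3+i4 (or.ALU+beq.BR) dual
  cy3 -> i5 (mulh.MUL) no-port MUL/MUL
  cy4 -> i6+i7 (mul.MUL+st.MEM) dual
  cy5 -> i8+i9 (bne.BR+and.ALU) dual
  cy6 -> i10 (and.ALU) WAW r3
  cy7 -> i11 (sub.ALU) tail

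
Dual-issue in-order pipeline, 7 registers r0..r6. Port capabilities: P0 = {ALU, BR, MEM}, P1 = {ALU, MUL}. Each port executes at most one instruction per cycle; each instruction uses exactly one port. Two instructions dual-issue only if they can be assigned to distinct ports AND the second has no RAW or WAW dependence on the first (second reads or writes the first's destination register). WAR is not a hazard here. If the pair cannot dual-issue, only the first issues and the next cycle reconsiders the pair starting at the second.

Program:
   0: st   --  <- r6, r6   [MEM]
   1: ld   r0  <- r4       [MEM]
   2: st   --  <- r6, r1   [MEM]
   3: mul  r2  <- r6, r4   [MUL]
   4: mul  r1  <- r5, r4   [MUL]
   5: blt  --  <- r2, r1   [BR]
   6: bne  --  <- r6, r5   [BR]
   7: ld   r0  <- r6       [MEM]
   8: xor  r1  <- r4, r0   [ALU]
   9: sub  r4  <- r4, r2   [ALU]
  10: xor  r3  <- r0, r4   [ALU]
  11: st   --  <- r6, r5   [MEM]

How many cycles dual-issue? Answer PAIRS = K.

  cy0 -> i0 (st.MEM) no-port MEM/MEM
  cy1 -> i1 (ld.MEM) no-port MEM/MEM
  cy2 -> i2/i3 (st.MEM+mul.MUL) pair
  cy3 -> i4 (mul.MUL) RAW r1
  cy4 -> i5 (blt.BR) no-port BR/BR
  cy5 -> i6 (bne.BR) no-port BR/MEM
  cy6 -> i7 (ld.MEM) RAW r0
  cy7 -> i8/i9 (xor.ALU+sub.ALU) pair
  cy8 -> i10/i11 (xor.ALU+st.MEM) pair

PAIRS = 3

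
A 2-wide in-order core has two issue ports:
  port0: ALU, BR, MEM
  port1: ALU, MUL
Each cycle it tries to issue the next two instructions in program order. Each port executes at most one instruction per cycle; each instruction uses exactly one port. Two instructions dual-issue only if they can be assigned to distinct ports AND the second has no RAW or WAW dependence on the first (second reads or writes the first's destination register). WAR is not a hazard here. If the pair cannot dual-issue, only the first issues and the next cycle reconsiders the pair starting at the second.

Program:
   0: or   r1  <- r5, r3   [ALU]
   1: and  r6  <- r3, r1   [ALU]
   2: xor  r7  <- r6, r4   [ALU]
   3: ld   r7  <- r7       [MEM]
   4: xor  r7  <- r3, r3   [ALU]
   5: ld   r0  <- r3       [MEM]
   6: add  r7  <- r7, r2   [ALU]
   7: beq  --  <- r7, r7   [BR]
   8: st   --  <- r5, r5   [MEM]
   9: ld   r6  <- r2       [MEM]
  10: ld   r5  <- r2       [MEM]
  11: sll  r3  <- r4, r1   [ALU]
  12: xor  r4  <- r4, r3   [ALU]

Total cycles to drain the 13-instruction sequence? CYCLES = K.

c0: i0 or  RAW r1
c1: i1 and  RAW r6
c2: i2 xor  RAW+WAW r7
c3: i3 ld  WAW r7
c4: i4/i5 xor/ld  2-wide
c5: i6 add  RAW r7
c6: i7 beq  no-port BR/MEM
c7: i8 st  no-port MEM/MEM
c8: i9 ld  no-port MEM/MEM
c9: i10/i11 ld/sll  2-wide
c10: i12 xor  tail

CYCLES = 11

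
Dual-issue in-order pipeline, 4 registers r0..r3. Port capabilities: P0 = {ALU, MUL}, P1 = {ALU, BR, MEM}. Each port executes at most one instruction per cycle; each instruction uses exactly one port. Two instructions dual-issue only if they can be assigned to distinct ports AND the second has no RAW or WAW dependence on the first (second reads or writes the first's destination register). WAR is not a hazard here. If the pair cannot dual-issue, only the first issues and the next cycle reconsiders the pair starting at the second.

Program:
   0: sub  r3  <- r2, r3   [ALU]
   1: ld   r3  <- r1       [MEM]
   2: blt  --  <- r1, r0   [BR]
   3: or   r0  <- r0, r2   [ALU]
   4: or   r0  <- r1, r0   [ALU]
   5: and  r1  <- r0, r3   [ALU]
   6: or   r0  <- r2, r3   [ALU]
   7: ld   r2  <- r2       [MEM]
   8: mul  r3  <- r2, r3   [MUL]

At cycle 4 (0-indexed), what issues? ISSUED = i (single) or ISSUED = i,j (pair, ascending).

ISSUED = 5,6

  cy0 -> i0 (sub.ALU) WAW r3
  cy1 -> i1 (ld.MEM) no-port MEM/BR
  cy2 -> i2&i3 (blt.BR;or.ALU) 2-wide
  cy3 -> i4 (or.ALU) RAW r0
  cy4 -> i5&i6 (and.ALU;or.ALU) 2-wide
  cy5 -> i7 (ld.MEM) RAW r2
  cy6 -> i8 (mul.MUL) tail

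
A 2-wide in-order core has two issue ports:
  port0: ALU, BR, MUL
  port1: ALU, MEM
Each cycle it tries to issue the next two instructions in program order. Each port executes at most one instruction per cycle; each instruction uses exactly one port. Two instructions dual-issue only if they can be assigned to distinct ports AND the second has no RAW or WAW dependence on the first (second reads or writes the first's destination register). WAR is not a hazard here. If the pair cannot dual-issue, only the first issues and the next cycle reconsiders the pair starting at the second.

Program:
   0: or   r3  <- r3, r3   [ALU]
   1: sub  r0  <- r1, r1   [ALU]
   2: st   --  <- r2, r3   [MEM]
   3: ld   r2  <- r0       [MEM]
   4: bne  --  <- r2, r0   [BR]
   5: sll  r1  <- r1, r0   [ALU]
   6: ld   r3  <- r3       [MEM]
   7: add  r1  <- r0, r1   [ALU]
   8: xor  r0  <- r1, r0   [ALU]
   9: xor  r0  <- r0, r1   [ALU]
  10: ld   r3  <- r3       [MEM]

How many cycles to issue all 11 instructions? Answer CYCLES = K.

0. or.ALU;sub.ALU @i0/i1  | pair
1. st.MEM @i2  | no-port MEM/MEM
2. ld.MEM @i3  | RAW r2
3. bne.BR;sll.ALU @i4/i5  | pair
4. ld.MEM;add.ALU @i6/i7  | pair
5. xor.ALU @i8  | RAW+WAW r0
6. xor.ALU;ld.MEM @i9/i10  | pair

CYCLES = 7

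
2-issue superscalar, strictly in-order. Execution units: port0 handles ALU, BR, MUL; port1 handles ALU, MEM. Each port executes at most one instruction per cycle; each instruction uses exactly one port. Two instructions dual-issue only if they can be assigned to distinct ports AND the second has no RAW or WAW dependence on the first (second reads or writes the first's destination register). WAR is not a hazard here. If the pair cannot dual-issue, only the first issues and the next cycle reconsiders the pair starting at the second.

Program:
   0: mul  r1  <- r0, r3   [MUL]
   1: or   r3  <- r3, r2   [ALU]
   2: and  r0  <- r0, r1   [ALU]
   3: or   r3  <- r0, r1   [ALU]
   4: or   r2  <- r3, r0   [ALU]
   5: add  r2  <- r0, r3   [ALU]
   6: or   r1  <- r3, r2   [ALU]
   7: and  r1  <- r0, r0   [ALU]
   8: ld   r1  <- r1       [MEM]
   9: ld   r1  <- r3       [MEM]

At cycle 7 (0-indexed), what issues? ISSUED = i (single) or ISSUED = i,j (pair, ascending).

[0] i0&i1  mul;or  -- pair
[1] i2  and  -- RAW r0
[2] i3  or  -- RAW r3
[3] i4  or  -- WAW r2
[4] i5  add  -- RAW r2
[5] i6  or  -- WAW r1
[6] i7  and  -- RAW+WAW r1
[7] i8  ld  -- no-port MEM/MEM
[8] i9  ld  -- tail

ISSUED = 8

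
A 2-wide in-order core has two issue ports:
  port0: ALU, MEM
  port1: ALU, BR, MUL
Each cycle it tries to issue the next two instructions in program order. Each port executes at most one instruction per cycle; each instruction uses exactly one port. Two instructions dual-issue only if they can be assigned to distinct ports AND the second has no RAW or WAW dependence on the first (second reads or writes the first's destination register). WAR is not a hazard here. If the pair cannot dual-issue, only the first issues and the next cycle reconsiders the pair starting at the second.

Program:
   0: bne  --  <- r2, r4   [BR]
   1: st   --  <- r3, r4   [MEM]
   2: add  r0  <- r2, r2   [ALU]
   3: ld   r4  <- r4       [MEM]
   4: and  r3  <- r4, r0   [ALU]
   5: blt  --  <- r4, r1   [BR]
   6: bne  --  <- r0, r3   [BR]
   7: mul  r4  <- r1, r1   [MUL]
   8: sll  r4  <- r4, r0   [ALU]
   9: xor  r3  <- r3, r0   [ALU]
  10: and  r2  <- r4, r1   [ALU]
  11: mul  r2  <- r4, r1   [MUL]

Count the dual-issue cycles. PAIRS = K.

t=0 i0+i1:bne/st ; 2-wide
t=1 i2+i3:add/ld ; 2-wide
t=2 i4+i5:and/blt ; 2-wide
t=3 i6:bne ; no-port BR/MUL
t=4 i7:mul ; RAW+WAW r4
t=5 i8+i9:sll/xor ; 2-wide
t=6 i10:and ; WAW r2
t=7 i11:mul ; tail

PAIRS = 4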